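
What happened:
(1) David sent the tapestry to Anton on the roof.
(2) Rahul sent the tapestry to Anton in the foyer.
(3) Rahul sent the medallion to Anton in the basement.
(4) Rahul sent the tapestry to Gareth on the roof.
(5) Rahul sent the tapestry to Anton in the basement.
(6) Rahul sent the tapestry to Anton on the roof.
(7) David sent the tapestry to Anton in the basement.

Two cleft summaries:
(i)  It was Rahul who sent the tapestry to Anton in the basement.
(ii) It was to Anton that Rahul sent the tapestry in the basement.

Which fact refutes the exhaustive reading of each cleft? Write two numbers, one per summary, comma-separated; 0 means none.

Summary (i) focuses "Rahul" (the agent); background thing = the tapestry, recipient = Anton, setting = in the basement. Fact (7) matches that background with agent = David — refutes (i).
Summary (ii) focuses "Anton" (the recipient); background agent = Rahul, thing = the tapestry, setting = in the basement. No fact matches that background with a different recipient, so 0.

7, 0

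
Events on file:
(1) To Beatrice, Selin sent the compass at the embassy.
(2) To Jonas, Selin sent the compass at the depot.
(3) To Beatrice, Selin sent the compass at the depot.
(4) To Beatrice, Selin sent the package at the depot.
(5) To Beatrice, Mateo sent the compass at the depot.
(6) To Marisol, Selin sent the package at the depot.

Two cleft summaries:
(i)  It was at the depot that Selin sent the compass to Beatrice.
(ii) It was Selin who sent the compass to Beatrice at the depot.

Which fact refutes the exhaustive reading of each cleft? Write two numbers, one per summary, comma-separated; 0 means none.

(i): focus "at the depot". Looking for agent = Selin, thing = the compass, recipient = Beatrice with some other setting — fact (1) has at the embassy there. Refuted.
(ii): focus "Selin". Looking for thing = the compass, recipient = Beatrice, setting = at the depot with some other agent — fact (5) has Mateo there. Refuted.

1, 5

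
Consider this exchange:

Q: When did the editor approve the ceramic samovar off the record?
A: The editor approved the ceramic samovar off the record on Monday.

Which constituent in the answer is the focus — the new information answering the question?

on Monday

The wh-word "when" asks about the time.
In the answer, "the editor", "the ceramic samovar" and "off the record" are given — repeated from the question.
The constituent filling the time gap is "on Monday"; that is the focus and would carry nuclear stress.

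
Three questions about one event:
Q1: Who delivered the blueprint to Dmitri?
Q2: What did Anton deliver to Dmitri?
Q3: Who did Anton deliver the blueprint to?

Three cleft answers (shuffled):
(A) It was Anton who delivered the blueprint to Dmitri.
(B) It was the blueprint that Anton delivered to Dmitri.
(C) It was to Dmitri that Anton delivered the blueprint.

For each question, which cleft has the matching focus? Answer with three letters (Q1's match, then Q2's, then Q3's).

Q1 asks about the subject (agent); cleft (A) focuses "Anton", which is the subject (agent) — so Q1 → A.
Q2 asks about the direct object; cleft (B) focuses "the blueprint", which is the direct object — so Q2 → B.
Q3 asks about the recipient; cleft (C) focuses "to Dmitri", which is the recipient — so Q3 → C.
Mapping: Q1→A, Q2→B, Q3→C.

ABC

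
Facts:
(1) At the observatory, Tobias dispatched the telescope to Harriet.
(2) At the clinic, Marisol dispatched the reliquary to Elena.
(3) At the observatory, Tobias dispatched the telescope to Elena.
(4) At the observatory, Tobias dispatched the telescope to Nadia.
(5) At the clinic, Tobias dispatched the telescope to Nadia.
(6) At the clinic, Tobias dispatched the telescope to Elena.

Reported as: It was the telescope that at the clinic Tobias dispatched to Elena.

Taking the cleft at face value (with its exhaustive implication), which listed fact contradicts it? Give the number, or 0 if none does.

0

The cleft puts "the telescope" in focus and presupposes the open proposition with Tobias as agent and Elena as recipient and at the clinic as setting.
The exhaustive reading says no other thing fits that background.
Every other fact differs from the presupposition on some backgrounded slot, so none challenges the exhaustivity.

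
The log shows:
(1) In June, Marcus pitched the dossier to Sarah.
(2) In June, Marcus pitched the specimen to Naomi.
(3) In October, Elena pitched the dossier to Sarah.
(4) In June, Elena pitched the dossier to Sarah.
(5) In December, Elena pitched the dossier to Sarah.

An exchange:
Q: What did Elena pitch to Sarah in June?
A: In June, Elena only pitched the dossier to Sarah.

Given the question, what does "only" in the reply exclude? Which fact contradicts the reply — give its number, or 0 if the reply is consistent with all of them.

Answering "What did ...?" puts focus on the thing — here, "the dossier".
"Only" then excludes alternative things while the background — agent = Elena, recipient = Sarah, setting = in June — is held fixed.
No listed fact shares that background with another thing. Nothing contradicts the reply.
(Fact (3) would refute a reading with focus on the setting — but that is not what the question asks.)

0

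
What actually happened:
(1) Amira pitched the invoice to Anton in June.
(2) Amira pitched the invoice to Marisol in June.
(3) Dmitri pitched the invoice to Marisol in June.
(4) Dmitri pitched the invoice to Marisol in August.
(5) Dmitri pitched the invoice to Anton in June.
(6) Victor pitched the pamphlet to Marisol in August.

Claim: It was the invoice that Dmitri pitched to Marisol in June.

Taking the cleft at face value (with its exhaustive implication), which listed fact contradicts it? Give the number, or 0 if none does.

The cleft puts "the invoice" in focus and presupposes the open proposition with agent = Dmitri, recipient = Marisol, setting = in June.
Exhaustivity: the invoice is the only thing satisfying that background.
No listed fact matches the background with a different thing. Exhaustivity holds.

0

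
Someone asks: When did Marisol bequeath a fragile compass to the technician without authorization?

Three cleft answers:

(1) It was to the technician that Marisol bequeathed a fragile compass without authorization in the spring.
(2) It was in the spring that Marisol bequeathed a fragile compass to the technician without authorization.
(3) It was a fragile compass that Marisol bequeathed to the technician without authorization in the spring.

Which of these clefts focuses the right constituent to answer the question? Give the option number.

The question word "when" targets the time.
Option (1) clefts "to the technician" — the recipient, not what was asked.
Option (2) clefts "in the spring" — that matches what the question asks about.
Option (3) clefts "a fragile compass" — the direct object, not what was asked.
So the congruent reply is (2).

2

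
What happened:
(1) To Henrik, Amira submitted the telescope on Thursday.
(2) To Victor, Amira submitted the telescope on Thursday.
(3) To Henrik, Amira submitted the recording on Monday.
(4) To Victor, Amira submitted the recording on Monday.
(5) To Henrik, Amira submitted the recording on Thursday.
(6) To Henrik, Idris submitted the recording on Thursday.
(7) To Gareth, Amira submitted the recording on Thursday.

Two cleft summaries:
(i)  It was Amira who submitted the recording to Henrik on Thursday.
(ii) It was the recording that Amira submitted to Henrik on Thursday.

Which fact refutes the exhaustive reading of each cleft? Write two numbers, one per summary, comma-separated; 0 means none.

(i): focus "Amira". Looking for the recording as thing and Henrik as recipient and on Thursday as setting with some other agent — fact (6) has Idris there. Refuted.
(ii): focus "the recording". Looking for Amira as agent and Henrik as recipient and on Thursday as setting with some other thing — fact (1) has the telescope there. Refuted.

6, 1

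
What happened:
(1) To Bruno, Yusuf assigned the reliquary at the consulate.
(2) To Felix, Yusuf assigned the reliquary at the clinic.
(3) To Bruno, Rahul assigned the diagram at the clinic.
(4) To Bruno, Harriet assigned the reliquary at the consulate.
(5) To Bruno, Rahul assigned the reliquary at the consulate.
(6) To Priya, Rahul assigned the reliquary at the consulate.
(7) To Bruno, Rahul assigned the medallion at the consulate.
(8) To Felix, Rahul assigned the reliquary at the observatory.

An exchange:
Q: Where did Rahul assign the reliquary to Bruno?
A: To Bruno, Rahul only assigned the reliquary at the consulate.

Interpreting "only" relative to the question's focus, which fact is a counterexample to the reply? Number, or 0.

The question "Where did ...?" targets the setting, so in the reply the focus falls on "at the consulate".
So "only" ranges over settings; the rest (agent = Rahul, thing = the reliquary, recipient = Bruno) is presupposed.
No fact keeps agent = Rahul, thing = the reliquary, recipient = Bruno while changing the setting; every other fact differs on something backgrounded. The reply stands.
(Fact (6) would refute a reading with focus on the recipient — but that is not what the question asks.)

0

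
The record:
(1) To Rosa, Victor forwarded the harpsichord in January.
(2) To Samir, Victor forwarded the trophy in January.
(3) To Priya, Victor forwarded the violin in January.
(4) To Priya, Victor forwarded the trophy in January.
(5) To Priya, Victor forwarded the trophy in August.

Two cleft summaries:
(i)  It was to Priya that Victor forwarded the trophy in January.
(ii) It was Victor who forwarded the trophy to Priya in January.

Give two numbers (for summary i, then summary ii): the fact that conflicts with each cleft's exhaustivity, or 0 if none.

Summary (i) focuses "Priya" (the recipient); background same agent, thing, setting (Victor / the trophy / in January). Fact (2) matches that background with recipient = Samir — refutes (i).
Summary (ii) focuses "Victor" (the agent); background same thing, recipient, setting (the trophy / Priya / in January). No fact matches that background with a different agent, so 0.

2, 0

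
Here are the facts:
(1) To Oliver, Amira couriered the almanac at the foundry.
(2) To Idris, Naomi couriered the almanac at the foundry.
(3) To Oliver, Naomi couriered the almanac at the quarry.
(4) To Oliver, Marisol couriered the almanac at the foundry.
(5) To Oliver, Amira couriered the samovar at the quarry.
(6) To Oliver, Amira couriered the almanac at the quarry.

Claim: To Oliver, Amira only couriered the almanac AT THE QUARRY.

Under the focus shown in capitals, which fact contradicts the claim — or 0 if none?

1

Focus (in capitals) is "at the quarry" — the setting. "Only" excludes alternative settings while holding fixed agent = Amira, thing = the almanac, recipient = Oliver.
Fact (1) matches on agent = Amira, thing = the almanac, recipient = Oliver, but has setting = at the foundry instead. That refutes the claim.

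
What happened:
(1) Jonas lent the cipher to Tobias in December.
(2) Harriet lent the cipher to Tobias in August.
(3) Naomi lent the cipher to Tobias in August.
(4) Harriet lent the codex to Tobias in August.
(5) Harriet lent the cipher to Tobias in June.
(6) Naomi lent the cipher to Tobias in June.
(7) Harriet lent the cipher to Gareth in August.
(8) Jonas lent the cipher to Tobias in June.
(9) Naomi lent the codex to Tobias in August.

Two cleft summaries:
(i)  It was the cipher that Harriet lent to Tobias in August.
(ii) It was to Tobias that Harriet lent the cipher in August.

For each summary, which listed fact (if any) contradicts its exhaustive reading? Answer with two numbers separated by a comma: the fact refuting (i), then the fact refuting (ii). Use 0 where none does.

(i): focus "the cipher". Looking for Harriet as agent and Tobias as recipient and in August as setting with some other thing — fact (4) has the codex there. Refuted.
(ii): focus "Tobias". Looking for Harriet as agent and the cipher as thing and in August as setting with some other recipient — fact (7) has Gareth there. Refuted.

4, 7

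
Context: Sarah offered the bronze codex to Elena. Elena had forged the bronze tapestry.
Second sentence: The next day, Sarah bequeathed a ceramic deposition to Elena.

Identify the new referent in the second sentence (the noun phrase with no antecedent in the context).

"Sarah" and "Elena" in the second sentence are given — already mentioned in the context.
"a ceramic deposition" has no antecedent in the context; it is discourse-new (the indefinite article also signals a new referent).

a ceramic deposition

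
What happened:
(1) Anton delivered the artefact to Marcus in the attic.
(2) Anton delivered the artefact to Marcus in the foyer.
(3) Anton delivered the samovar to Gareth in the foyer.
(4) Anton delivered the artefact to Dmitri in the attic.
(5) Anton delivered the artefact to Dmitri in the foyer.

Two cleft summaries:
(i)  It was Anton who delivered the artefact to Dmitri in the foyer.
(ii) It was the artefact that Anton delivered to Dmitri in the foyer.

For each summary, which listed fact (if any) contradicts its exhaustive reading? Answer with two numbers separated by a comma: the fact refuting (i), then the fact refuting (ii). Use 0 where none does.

(i): focus "Anton". No fact shares thing = the artefact, recipient = Dmitri, setting = in the foyer with a different agent. 0.
(ii): focus "the artefact". No fact shares agent = Anton, recipient = Dmitri, setting = in the foyer with a different thing. 0.

0, 0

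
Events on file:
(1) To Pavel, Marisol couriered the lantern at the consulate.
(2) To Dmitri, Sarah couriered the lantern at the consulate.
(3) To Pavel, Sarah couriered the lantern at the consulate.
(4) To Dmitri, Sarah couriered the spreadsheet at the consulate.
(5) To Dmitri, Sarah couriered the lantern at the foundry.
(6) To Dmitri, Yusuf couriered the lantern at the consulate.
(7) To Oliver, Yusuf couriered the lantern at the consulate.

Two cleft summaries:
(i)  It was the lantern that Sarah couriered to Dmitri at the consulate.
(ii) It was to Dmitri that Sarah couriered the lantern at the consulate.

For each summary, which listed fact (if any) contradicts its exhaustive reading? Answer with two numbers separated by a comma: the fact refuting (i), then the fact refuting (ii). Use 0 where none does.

(i): focus "the lantern". Looking for Sarah as agent and Dmitri as recipient and at the consulate as setting with some other thing — fact (4) has the spreadsheet there. Refuted.
(ii): focus "Dmitri". Looking for Sarah as agent and the lantern as thing and at the consulate as setting with some other recipient — fact (3) has Pavel there. Refuted.

4, 3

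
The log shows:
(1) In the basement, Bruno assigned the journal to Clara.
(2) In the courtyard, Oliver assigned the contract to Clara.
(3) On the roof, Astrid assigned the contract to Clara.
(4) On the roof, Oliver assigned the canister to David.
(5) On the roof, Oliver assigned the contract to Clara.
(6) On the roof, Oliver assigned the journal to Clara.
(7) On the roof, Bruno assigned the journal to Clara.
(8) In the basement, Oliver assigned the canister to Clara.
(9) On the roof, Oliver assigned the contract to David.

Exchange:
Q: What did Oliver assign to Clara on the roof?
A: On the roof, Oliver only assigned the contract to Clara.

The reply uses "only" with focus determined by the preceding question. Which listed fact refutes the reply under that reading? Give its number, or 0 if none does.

6

Answering "What did ...?" puts focus on the thing — here, "the contract".
"Only" then excludes alternative things while the background — same agent, recipient, setting (Oliver / Clara / on the roof) — is held fixed.
Fact (6) shares the background with a different thing (the journal) — counterexample.
(Fact (9) would refute a reading with focus on the recipient — but that is not what the question asks.)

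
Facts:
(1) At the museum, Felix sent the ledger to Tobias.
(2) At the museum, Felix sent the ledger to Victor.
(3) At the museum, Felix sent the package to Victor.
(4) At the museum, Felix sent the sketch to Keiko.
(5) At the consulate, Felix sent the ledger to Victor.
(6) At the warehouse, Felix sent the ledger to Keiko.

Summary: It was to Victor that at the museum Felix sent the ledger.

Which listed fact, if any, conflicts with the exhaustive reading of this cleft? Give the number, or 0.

The cleft puts "Victor" in focus and presupposes the open proposition with same agent, thing, setting (Felix / the ledger / at the museum).
Exhaustivity: Victor is the only recipient satisfying that background.
Fact (1) shares the background but with recipient = Tobias; exhaustivity is violated.

1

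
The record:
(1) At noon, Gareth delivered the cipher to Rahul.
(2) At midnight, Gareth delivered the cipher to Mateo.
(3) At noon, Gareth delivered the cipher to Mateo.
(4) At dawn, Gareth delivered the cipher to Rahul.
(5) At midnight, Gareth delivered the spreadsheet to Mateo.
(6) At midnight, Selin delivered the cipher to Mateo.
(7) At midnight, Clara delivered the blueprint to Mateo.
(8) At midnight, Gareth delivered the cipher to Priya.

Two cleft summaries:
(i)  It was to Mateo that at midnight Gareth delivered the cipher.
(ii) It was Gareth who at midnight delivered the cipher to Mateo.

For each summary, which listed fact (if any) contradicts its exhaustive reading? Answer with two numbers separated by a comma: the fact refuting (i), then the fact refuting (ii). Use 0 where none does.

Summary (i) focuses "Mateo" (the recipient); background agent = Gareth, thing = the cipher, setting = at midnight. Fact (8) matches that background with recipient = Priya — refutes (i).
Summary (ii) focuses "Gareth" (the agent); background thing = the cipher, recipient = Mateo, setting = at midnight. Fact (6) matches that background with agent = Selin — refutes (ii).

8, 6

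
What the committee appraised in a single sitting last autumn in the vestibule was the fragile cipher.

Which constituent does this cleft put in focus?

In a pseudo-cleft "What ... was X", the post-copular constituent X is the focus.
Here the focus is "the fragile cipher". The backgrounded (presupposed) material includes "the committee", "last autumn", "in a single sitting" and "in the vestibule".

the fragile cipher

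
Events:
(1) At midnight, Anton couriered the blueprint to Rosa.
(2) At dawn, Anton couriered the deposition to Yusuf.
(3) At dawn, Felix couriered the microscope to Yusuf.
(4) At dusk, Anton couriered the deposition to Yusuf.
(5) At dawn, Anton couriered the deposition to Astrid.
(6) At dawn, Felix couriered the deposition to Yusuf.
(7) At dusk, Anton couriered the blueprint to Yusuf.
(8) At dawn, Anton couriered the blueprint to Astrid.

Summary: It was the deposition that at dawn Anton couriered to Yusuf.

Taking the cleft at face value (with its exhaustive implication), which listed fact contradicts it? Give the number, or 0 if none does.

The cleft puts "the deposition" in focus and presupposes the open proposition with Anton as agent and Yusuf as recipient and at dawn as setting.
The exhaustive reading says no other thing fits that background.
No listed fact matches the background with a different thing. Exhaustivity holds.

0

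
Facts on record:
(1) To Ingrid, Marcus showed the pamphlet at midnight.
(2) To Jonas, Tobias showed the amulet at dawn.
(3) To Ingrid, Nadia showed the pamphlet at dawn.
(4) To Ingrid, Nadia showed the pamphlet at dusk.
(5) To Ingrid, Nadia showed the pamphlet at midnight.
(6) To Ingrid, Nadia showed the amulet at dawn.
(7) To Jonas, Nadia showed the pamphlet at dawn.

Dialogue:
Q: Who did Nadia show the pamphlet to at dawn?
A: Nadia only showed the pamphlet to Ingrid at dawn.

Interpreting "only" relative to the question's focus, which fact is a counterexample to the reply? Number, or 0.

7

The question "Who did ... to ...?" targets the recipient, so in the reply the focus falls on "Ingrid".
So "only" ranges over recipients; the rest (same agent, thing, setting (Nadia / the pamphlet / at dawn)) is presupposed.
Fact (7) keeps same agent, thing, setting (Nadia / the pamphlet / at dawn) but has recipient = Jonas; that refutes the reply.
(Fact (6) would refute a reading with focus on the thing — but that is not what the question asks.)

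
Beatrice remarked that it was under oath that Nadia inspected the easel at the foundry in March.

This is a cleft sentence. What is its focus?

In an it-cleft "It was X that/who ...", the clefted constituent X is the focus; the that/who-clause expresses the presupposed open proposition.
Here the focus is "under oath". The backgrounded (presupposed) material includes "Nadia", "the easel", "in March" and "at the foundry".

under oath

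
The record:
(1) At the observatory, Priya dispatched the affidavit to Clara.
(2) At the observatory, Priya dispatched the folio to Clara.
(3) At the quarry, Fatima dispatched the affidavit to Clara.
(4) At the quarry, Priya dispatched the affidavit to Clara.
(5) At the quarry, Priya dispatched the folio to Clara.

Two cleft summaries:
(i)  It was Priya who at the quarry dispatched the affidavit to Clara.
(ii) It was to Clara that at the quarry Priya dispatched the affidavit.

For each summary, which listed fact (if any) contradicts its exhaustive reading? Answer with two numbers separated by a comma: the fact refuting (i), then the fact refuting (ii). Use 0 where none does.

(i): focus "Priya". Looking for the affidavit as thing and Clara as recipient and at the quarry as setting with some other agent — fact (3) has Fatima there. Refuted.
(ii): focus "Clara". No fact shares Priya as agent and the affidavit as thing and at the quarry as setting with a different recipient. 0.

3, 0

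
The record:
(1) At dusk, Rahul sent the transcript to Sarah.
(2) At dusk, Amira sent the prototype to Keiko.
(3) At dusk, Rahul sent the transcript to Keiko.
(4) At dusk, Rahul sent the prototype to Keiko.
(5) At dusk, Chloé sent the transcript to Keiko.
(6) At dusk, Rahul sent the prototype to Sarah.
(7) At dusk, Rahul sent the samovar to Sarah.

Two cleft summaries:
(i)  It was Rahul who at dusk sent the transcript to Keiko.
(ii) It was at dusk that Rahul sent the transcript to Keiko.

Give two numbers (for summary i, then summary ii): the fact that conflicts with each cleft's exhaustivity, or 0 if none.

Summary (i) focuses "Rahul" (the agent); background thing = the transcript, recipient = Keiko, setting = at dusk. Fact (5) matches that background with agent = Chloé — refutes (i).
Summary (ii) focuses "at dusk" (the setting); background agent = Rahul, thing = the transcript, recipient = Keiko. No fact matches that background with a different setting, so 0.

5, 0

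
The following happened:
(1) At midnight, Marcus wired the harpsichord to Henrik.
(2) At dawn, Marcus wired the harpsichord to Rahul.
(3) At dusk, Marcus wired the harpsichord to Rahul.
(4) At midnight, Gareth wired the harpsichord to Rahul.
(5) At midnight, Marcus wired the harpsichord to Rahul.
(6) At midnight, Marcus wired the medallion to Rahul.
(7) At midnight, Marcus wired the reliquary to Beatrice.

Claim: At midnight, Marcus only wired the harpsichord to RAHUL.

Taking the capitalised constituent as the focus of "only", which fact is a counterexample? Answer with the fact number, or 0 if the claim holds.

1

Focus (in capitals) is "Rahul" — the recipient. "Only" excludes alternative recipients while holding fixed agent = Marcus, thing = the harpsichord, setting = at midnight.
Fact (1) shares the background but differs in recipient (Henrik) — a counterexample.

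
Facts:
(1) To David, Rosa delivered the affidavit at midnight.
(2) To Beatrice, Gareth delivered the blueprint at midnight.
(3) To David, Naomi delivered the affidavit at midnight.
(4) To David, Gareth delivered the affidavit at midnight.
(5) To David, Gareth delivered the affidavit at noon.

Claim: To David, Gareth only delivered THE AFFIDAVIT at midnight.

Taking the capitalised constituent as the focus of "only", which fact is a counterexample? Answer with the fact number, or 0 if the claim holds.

0

Focus (in capitals) is "the affidavit" — the thing. "Only" excludes alternative things while holding fixed Gareth as agent and David as recipient and at midnight as setting.
No fact matches Gareth as agent and David as recipient and at midnight as setting with a different thing — every other fact differs on at least one backgrounded slot. So no fact refutes it.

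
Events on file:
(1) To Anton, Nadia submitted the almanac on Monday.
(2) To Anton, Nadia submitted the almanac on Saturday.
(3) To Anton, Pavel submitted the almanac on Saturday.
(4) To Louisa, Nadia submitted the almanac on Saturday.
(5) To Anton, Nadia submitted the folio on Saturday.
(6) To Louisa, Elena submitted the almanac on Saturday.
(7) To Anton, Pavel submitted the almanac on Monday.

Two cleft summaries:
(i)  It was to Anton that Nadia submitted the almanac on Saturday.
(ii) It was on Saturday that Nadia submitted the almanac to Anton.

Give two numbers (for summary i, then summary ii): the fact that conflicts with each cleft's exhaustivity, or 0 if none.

4, 1

(i): focus "Anton". Looking for agent = Nadia, thing = the almanac, setting = on Saturday with some other recipient — fact (4) has Louisa there. Refuted.
(ii): focus "on Saturday". Looking for agent = Nadia, thing = the almanac, recipient = Anton with some other setting — fact (1) has on Monday there. Refuted.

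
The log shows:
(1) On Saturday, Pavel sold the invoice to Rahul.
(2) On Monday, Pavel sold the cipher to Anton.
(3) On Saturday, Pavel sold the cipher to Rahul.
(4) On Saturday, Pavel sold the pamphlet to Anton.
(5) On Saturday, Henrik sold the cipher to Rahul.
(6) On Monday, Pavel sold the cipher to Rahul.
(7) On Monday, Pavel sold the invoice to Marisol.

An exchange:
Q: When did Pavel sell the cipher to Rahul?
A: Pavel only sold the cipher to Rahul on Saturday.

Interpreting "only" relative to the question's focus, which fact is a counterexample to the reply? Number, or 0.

Answering "When did ...?" puts focus on the setting — here, "on Saturday".
So "only" ranges over settings; the rest (Pavel as agent and the cipher as thing and Rahul as recipient) is presupposed.
Fact (6) keeps Pavel as agent and the cipher as thing and Rahul as recipient but has setting = on Monday; that refutes the reply.
(Fact (1) would refute a reading with focus on the thing — but that is not what the question asks.)

6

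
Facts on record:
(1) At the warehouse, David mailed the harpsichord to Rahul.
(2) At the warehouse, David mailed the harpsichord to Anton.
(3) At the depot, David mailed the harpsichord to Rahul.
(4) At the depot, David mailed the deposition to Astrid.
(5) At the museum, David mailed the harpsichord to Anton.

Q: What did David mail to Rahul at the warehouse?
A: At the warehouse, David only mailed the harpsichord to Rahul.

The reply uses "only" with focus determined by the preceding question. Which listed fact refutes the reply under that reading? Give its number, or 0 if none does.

Answering "What did ...?" puts focus on the thing — here, "the harpsichord".
"Only" then excludes alternative things while the background — same agent, recipient, setting (David / Rahul / at the warehouse) — is held fixed.
No listed fact shares that background with another thing. Nothing contradicts the reply.
(Fact (3) would refute a reading with focus on the setting — but that is not what the question asks.)

0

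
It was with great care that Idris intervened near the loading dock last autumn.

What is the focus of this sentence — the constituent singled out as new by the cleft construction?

In an it-cleft "It was X that/who ...", the clefted constituent X is the focus; the that/who-clause expresses the presupposed open proposition.
Here the focus is "with great care". The backgrounded (presupposed) material includes "Idris", "near the loading dock" and "last autumn".

with great care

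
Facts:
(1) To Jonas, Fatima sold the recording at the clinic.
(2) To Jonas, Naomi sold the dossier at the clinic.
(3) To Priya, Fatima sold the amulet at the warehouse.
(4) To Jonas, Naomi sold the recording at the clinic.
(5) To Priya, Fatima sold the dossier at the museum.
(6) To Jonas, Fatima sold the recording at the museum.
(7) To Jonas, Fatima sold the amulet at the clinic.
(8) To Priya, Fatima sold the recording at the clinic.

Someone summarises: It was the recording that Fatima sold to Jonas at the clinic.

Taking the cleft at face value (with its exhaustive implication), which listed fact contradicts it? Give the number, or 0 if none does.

7

The cleft puts "the recording" in focus and presupposes the open proposition with same agent, recipient, setting (Fatima / Jonas / at the clinic).
The exhaustive reading says no other thing fits that background.
Fact (7) shares the background but with thing = the amulet; exhaustivity is violated.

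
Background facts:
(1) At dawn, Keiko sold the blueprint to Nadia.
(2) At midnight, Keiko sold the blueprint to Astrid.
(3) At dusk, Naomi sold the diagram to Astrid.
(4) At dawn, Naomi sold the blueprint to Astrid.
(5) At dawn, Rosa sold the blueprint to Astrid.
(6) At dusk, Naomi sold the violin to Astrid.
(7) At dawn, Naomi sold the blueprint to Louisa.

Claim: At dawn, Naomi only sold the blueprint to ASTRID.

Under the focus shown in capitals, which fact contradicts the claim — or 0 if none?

Focus (in capitals) is "Astrid" — the recipient. "Only" excludes alternative recipients while holding fixed same agent, thing, setting (Naomi / the blueprint / at dawn).
Fact (7) matches on same agent, thing, setting (Naomi / the blueprint / at dawn), but has recipient = Louisa instead. That refutes the claim.

7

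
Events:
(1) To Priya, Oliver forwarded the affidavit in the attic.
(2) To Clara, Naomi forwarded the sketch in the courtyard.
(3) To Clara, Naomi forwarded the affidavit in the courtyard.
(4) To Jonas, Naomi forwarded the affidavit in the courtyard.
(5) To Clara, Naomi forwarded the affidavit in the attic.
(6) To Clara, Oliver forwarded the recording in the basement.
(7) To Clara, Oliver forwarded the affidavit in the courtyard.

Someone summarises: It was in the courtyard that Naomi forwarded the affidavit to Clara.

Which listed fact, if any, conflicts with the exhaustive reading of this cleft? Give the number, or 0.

5

Focus of the cleft: "in the courtyard" (the setting). Presupposed background: agent = Naomi, thing = the affidavit, recipient = Clara.
Exhaustivity: in the courtyard is the only setting satisfying that background.
But fact (5) also has agent = Naomi, thing = the affidavit, recipient = Clara, with setting = in the attic — so the exhaustive reading fails.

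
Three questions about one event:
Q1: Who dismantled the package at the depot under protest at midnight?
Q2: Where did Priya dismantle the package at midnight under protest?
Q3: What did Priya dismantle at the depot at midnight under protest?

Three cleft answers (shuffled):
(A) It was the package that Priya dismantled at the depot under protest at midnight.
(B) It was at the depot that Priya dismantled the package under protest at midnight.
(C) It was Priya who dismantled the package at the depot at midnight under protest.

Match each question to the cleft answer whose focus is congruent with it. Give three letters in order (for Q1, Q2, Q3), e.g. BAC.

CBA

Q1 asks about the subject (agent); cleft (C) focuses "Priya", which is the subject (agent) — so Q1 → C.
Q2 asks about the location; cleft (B) focuses "at the depot", which is the location — so Q2 → B.
Q3 asks about the direct object; cleft (A) focuses "the package", which is the direct object — so Q3 → A.
Mapping: Q1→C, Q2→B, Q3→A.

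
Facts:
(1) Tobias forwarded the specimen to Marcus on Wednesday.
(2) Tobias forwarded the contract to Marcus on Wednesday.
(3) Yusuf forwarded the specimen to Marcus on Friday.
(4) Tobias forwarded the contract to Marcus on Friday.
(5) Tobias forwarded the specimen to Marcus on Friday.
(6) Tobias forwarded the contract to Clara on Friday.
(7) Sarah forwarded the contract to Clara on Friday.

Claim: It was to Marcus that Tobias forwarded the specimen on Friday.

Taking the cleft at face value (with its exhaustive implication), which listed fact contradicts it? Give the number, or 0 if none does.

0

The cleft puts "Marcus" in focus and presupposes the open proposition with same agent, thing, setting (Tobias / the specimen / on Friday).
The exhaustive reading says no other recipient fits that background.
Every other fact differs from the presupposition on some backgrounded slot, so none challenges the exhaustivity.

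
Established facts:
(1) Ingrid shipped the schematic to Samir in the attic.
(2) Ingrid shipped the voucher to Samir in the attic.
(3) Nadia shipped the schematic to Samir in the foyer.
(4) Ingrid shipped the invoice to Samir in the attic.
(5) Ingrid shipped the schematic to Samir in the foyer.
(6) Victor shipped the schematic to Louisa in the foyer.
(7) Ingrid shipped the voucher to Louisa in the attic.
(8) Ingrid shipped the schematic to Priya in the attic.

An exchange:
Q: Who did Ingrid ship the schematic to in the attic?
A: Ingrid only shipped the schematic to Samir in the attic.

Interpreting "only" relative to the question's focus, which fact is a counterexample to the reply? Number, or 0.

8

The question "Who did ... to ...?" targets the recipient, so in the reply the focus falls on "Samir".
"Only" then excludes alternative recipients while the background — Ingrid as agent and the schematic as thing and in the attic as setting — is held fixed.
Fact (8) keeps Ingrid as agent and the schematic as thing and in the attic as setting but has recipient = Priya; that refutes the reply.
(Fact (5) would refute a reading with focus on the setting — but that is not what the question asks.)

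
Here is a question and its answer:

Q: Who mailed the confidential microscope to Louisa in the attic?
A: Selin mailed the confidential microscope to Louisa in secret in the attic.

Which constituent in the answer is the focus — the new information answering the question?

The wh-word "who" asks about the subject (agent).
In the answer, "the confidential microscope", "to Louisa" and "in the attic" are given — repeated from the question.
"in secret" is also new, but it specifies the manner, which is not what the question asks about — so it is not the focus.
The constituent filling the subject (agent) gap is "Selin"; that is the focus.

Selin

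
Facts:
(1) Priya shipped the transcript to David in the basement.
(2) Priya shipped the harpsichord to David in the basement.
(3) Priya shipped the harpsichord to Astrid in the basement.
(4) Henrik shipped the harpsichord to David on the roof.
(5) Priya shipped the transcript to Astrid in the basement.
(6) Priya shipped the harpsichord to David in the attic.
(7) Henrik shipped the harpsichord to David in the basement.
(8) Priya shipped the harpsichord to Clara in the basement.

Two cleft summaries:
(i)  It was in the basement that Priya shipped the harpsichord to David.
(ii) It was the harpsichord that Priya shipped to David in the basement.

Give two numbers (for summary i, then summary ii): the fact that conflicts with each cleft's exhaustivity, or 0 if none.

Summary (i) focuses "in the basement" (the setting); background same agent, thing, recipient (Priya / the harpsichord / David). Fact (6) matches that background with setting = in the attic — refutes (i).
Summary (ii) focuses "the harpsichord" (the thing); background same agent, recipient, setting (Priya / David / in the basement). Fact (1) matches that background with thing = the transcript — refutes (ii).

6, 1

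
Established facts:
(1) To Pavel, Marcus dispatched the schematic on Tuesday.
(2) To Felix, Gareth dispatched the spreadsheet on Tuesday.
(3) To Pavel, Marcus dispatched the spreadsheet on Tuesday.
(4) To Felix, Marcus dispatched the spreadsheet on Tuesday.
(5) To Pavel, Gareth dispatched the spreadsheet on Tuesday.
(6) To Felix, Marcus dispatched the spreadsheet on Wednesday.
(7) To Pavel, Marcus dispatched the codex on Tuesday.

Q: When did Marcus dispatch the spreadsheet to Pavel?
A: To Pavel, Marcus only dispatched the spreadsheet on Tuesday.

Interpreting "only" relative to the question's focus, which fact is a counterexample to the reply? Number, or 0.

0

Answering "When did ...?" puts focus on the setting — here, "on Tuesday".
"Only" then excludes alternative settings while the background — agent = Marcus, thing = the spreadsheet, recipient = Pavel — is held fixed.
No fact keeps agent = Marcus, thing = the spreadsheet, recipient = Pavel while changing the setting; every other fact differs on something backgrounded. The reply stands.
(Fact (1) would refute a reading with focus on the thing — but that is not what the question asks.)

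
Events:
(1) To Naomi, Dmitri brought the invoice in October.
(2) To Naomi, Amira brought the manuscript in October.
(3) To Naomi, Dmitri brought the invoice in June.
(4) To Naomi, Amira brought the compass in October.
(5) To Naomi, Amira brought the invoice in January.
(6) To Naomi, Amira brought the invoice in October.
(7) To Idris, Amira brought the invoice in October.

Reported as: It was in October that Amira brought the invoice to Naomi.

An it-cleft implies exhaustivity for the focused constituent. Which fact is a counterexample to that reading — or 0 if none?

Focus of the cleft: "in October" (the setting). Presupposed background: Amira as agent and the invoice as thing and Naomi as recipient.
The exhaustive reading says no other setting fits that background.
Fact (5) shares the background but with setting = in January; exhaustivity is violated.

5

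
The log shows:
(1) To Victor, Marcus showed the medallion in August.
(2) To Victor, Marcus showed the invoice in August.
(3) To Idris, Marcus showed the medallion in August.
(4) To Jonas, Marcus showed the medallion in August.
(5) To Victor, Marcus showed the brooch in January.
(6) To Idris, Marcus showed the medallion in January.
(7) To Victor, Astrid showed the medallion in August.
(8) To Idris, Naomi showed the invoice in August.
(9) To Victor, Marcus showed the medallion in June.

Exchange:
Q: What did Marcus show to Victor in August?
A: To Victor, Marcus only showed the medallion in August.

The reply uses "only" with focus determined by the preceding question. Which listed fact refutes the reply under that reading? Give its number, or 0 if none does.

The question "What did ...?" targets the thing, so in the reply the focus falls on "the medallion".
"Only" then excludes alternative things while the background — Marcus as agent and Victor as recipient and in August as setting — is held fixed.
Fact (2) shares the background with a different thing (the invoice) — counterexample.
(Fact (9) would refute a reading with focus on the setting — but that is not what the question asks.)

2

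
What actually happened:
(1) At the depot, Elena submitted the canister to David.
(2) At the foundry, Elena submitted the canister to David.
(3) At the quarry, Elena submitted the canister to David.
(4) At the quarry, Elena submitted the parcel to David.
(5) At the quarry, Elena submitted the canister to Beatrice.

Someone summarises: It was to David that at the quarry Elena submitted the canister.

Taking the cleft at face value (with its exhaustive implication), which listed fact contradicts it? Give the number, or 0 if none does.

5

Focus of the cleft: "David" (the recipient). Presupposed background: agent = Elena, thing = the canister, setting = at the quarry.
Exhaustivity: David is the only recipient satisfying that background.
Fact (5) shares the background but with recipient = Beatrice; exhaustivity is violated.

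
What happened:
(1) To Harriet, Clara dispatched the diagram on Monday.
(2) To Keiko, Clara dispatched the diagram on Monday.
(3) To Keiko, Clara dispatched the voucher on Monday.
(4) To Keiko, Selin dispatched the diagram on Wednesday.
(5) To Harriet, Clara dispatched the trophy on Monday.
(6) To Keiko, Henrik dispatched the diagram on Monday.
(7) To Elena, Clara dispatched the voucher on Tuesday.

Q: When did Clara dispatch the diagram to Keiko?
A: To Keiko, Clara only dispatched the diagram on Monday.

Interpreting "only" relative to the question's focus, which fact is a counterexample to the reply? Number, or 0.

The question "When did ...?" targets the setting, so in the reply the focus falls on "on Monday".
"Only" then excludes alternative settings while the background — agent = Clara, thing = the diagram, recipient = Keiko — is held fixed.
No fact keeps agent = Clara, thing = the diagram, recipient = Keiko while changing the setting; every other fact differs on something backgrounded. The reply stands.
(Fact (1) would refute a reading with focus on the recipient — but that is not what the question asks.)

0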